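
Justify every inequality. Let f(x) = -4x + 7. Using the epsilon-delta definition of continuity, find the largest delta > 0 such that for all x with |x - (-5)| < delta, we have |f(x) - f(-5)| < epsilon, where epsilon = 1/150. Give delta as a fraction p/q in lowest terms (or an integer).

We compute f(-5) = -4*(-5) + 7 = 27.
|f(x) - f(-5)| = |-4x + 7 - (27)| = |-4(x - (-5))| = 4|x - (-5)|.
We need 4|x - (-5)| < 1/150, i.e. |x - (-5)| < 1/150 / 4 = 1/600.
So any delta <= 1/600 works. Conversely, if delta > 1/600, then x = -5 + 1/600 satisfies |x - (-5)| = 1/600 < delta but |f(x) - f(-5)| = 4 * 1/600 = 1/150, which is not < 1/150; so no larger delta works.
Hence the largest such delta is 1/600.

1/600


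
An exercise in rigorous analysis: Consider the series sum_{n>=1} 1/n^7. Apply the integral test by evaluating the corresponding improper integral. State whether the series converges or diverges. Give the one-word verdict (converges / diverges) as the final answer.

Let f(x) = x^(-7). Then f is positive, continuous, and decreasing on [1, infinity), so the integral test applies.
Compute the improper integral int_{1}^infinity f(x) dx:
  antiderivative F(x) = -1/(6*x^6).
  As x -> infinity, F(x) -> 0 (since p = 7 > 1).
  So int = F(infinity) - F(1) = 0 - (-1/6) = 1/6.
  Finite, so by the integral test, the series converges.

converges


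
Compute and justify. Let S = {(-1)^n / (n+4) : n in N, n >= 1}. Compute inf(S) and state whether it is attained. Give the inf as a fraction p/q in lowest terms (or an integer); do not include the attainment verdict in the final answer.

Analysis:
- Values: -1/5, 1/6, -1/7, 1/8, -1/9, ...
- Positive terms (even n): 1/(2+4), 1/(4+4), ... decreasing -> max = 1/6 (n=2).
- Negative terms (odd n): -1/(1+4), -1/(3+4), ... increasing -> min = -1/5 (n=1).
- So sup = 1/6 (attained at n=2); inf = -1/5 (attained at n=1).
Conclusion: inf(S) = -1/5, attained in S.

-1/5


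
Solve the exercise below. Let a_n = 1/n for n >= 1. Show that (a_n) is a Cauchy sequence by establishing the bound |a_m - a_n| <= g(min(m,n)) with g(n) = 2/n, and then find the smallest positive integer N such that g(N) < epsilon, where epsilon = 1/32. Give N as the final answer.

For any m, n >= 1, by the triangle inequality:
|a_m - a_n| = |1/m - 1/n| <= 1/m + 1/n <= 2/min(m,n).
So g(n) = 2/n bounds the Cauchy difference. Since g(n) -> 0, (a_n) is Cauchy.
Now solve g(N) < 1/32: 2/N < 1/32 <=> N > 2 / (1/32) = 64.
The smallest integer strictly greater than 64 is N = 65.
Check: g(65) = 2/65 = 2/65 < 1/32; g(64) = 1/32 >= 1/32. So N = 65.

65


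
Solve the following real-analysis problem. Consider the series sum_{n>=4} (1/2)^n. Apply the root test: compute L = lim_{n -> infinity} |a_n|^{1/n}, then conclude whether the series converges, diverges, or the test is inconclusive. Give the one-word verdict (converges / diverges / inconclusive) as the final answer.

Let a_n denote the general term. Form |a_n|^(1/n) and simplify:
|a_n|^(1/n) = 1/2
Take the limit as n -> infinity: L = 1/2.
Since L = 1/2 < 1, the root test implies convergence.

converges


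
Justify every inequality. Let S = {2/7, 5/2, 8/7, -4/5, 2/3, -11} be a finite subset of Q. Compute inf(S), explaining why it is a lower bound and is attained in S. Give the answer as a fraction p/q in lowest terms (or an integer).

S is finite, so inf(S) = min(S).
Sorted increasing:
-11, -4/5, 2/7, 2/3, 8/7, 5/2
The extremum is -11.
For every x in S, x >= -11. And -11 is in S, so it is attained.
Therefore inf(S) = -11.

-11


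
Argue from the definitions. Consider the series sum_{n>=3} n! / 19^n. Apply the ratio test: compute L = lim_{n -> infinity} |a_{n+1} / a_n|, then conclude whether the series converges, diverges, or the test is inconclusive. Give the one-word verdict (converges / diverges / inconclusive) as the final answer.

Let a_n denote the general term. Form the ratio a_{n+1}/a_n and simplify:
a_{n+1}/a_n = n/19 + 1/19
Take the limit as n -> infinity: L = infinity.
Since L = infinity > 1 (or L = infinity), the ratio test implies the series diverges.

diverges


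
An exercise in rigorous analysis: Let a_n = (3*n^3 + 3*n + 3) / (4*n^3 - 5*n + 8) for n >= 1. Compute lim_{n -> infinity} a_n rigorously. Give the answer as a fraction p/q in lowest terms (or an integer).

Divide numerator and denominator by n^3, the highest power:
numerator / n^3 = 3 + 3/n^2 + 3/n^3
denominator / n^3 = 4 - 5/n^2 + 8/n^3
As n -> infinity, all terms of the form c/n^k (k >= 1) tend to 0.
So numerator / n^3 -> 3 and denominator / n^3 -> 4.
Therefore lim a_n = 3/4.

3/4


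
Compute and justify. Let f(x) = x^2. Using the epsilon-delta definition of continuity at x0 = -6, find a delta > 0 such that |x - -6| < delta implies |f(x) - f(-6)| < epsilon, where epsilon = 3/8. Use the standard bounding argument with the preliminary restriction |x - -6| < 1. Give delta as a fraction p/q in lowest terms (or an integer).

Factor: |x^2 - (-6)^2| = |x - -6| * |x + -6|.
Impose |x - -6| < 1 first. Then |x + -6| = |(x - -6) + 2*(-6)| <= |x - -6| + 2*|-6| < 1 + 12 = 13.
So |x^2 - (-6)^2| < delta * 13.
We need delta * 13 <= 3/8, i.e. delta <= 3/8/13 = 3/104.
Since 3/104 < 1, this is tighter than 1; take delta = 3/104.
So delta = 3/104 works.

3/104


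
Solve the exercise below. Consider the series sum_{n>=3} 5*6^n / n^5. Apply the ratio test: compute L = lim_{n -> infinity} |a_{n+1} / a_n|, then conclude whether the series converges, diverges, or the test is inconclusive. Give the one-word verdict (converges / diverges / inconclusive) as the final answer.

Let a_n denote the general term. Form the ratio a_{n+1}/a_n and simplify:
a_{n+1}/a_n = 6*n^5/(n + 1)^5
Take the limit as n -> infinity: L = 6.
Since L = 6 > 1 (or L = infinity), the ratio test implies the series diverges.

diverges


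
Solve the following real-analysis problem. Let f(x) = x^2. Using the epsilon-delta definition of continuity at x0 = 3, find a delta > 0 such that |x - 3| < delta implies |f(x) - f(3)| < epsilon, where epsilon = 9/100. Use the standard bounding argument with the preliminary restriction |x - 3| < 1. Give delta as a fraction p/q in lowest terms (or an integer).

Factor: |x^2 - (3)^2| = |x - 3| * |x + 3|.
Impose |x - 3| < 1 first. Then |x + 3| = |(x - 3) + 2*(3)| <= |x - 3| + 2*|3| < 1 + 6 = 7.
So |x^2 - (3)^2| < delta * 7.
We need delta * 7 <= 9/100, i.e. delta <= 9/100/7 = 9/700.
Since 9/700 < 1, this is tighter than 1; take delta = 9/700.
So delta = 9/700 works.

9/700


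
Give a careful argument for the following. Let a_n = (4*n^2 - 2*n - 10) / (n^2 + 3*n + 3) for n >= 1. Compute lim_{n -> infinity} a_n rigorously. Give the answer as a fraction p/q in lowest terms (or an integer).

Divide numerator and denominator by n^2, the highest power:
numerator / n^2 = 4 - 2/n - 10/n^2
denominator / n^2 = 1 + 3/n + 3/n^2
As n -> infinity, all terms of the form c/n^k (k >= 1) tend to 0.
So numerator / n^2 -> 4 and denominator / n^2 -> 1.
Therefore lim a_n = 4.

4


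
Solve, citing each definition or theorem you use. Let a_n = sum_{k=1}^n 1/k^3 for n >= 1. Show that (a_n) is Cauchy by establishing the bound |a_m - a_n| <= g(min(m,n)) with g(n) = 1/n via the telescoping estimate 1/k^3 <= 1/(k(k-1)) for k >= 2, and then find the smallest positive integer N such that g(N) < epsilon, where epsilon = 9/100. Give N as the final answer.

For m > n >= 1: |a_m - a_n| = sum_{k=n+1}^m 1/k^3.
Use 1/k^3 <= 1/(k(k-1)) = 1/(k-1) - 1/k for k >= 2 (which holds since k^3 >= k^2 >= k(k-1) for k >= 2):
sum_{k=n+1}^m 1/k^3 <= sum_{k=n+1}^m (1/(k-1) - 1/k) = 1/n - 1/m <= 1/n.
By symmetry the same bound holds with n,m swapped, so |a_m - a_n| <= 1/min(m,n) = g(min(m,n)). Since g(n) -> 0, (a_n) is Cauchy.
Now solve g(N) < 9/100: 1/N < 9/100 <=> N > 1/(9/100) = 100/9.
The smallest integer strictly greater than 100/9 is N = 12.
Check: g(12) = 1/12 < 9/100; g(11) = 1/11 >= 9/100. So N = 12.

12


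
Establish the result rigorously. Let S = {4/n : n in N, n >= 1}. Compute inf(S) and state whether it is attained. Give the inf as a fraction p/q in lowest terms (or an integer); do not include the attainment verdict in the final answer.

Analysis:
- Values: 4, 2, 4/3, 1, ... strictly decreasing.
- The maximum is 4 (n=1); sup = 4 (attained).
- The set is bounded below by 0; 4/n -> 0 so 0 is the greatest lower bound.
- 0 is not in the set, so inf = 0 is not attained.
Conclusion: inf(S) = 0, not attained in S.

0


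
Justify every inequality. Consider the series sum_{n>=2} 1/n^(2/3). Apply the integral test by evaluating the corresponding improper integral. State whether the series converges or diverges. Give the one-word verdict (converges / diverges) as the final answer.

Let f(x) = x^(-2/3). Then f is positive, continuous, and decreasing on [2, infinity), so the integral test applies.
Compute the improper integral int_{2}^infinity f(x) dx:
  antiderivative F(x) = 3*x^(1/3).
  As x -> infinity, F(x) -> infinity (since p = 2/3 < 1).
  So the integral diverges. By the integral test, the series diverges.

diverges


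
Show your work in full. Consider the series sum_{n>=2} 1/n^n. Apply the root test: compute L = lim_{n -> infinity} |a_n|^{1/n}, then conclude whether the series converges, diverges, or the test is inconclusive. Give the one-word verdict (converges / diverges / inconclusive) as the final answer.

Let a_n denote the general term. Form |a_n|^(1/n) and simplify:
|a_n|^(1/n) = 1/n
Take the limit as n -> infinity: L = 0.
Since L = 0 < 1, the root test implies convergence.

converges


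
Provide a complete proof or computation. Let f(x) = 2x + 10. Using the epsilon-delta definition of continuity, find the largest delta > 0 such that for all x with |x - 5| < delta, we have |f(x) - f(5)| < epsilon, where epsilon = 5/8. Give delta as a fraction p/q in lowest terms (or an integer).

We compute f(5) = 2*(5) + 10 = 20.
|f(x) - f(5)| = |2x + 10 - (20)| = |2(x - 5)| = 2|x - 5|.
We need 2|x - 5| < 5/8, i.e. |x - 5| < 5/8 / 2 = 5/16.
So any delta <= 5/16 works. Conversely, if delta > 5/16, then x = 5 + 5/16 satisfies |x - 5| = 5/16 < delta but |f(x) - f(5)| = 2 * 5/16 = 5/8, which is not < 5/8; so no larger delta works.
Hence the largest such delta is 5/16.

5/16


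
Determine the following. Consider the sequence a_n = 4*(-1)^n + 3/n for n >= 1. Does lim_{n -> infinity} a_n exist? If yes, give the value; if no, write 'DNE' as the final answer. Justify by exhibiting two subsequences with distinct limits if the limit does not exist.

Examine the behaviour of a_n along subsequences.
a_{2k} = 4 + 3/(2k) -> 4. a_{2k+1} = -4 + 3/(2k+1) -> -4.
Since these two subsequential limits are 4 and -4, distinct, the full sequence cannot converge (a convergent sequence has all subsequences tending to the same limit). So lim a_n does not exist.

DNE


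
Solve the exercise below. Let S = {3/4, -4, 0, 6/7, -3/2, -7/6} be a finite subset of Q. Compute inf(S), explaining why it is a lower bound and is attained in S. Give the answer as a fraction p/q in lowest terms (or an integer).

S is finite, so inf(S) = min(S).
Sorted increasing:
-4, -3/2, -7/6, 0, 3/4, 6/7
The extremum is -4.
For every x in S, x >= -4. And -4 is in S, so it is attained.
Therefore inf(S) = -4.

-4


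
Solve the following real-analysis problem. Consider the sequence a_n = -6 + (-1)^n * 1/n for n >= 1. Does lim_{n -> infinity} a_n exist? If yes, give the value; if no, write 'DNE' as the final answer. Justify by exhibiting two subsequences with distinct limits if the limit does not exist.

Examine the behaviour of a_n along subsequences.
Even-n subsequence a_{2k} = -6 + 1/(2k) -> -6. Odd-n subsequence a_{2k+1} = -6 - 1/(2k+1) -> -6. Both tend to -6, which suggests the limit is -6; verify directly.
|a_n - (-6)| = |(-1)^n * 1/n| = 1/n for every n >= 1.
Given epsilon > 0, choose a positive integer N > 1/epsilon. Then for all n >= N, |a_n - (-6)| = 1/n <= 1/N < epsilon.
So by the definition of the limit, lim a_n exists and equals -6.

-6


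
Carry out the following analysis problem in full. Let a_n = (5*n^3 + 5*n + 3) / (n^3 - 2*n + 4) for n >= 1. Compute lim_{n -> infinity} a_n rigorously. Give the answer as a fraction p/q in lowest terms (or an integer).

Divide numerator and denominator by n^3, the highest power:
numerator / n^3 = 5 + 5/n^2 + 3/n^3
denominator / n^3 = 1 - 2/n^2 + 4/n^3
As n -> infinity, all terms of the form c/n^k (k >= 1) tend to 0.
So numerator / n^3 -> 5 and denominator / n^3 -> 1.
Therefore lim a_n = 5.

5


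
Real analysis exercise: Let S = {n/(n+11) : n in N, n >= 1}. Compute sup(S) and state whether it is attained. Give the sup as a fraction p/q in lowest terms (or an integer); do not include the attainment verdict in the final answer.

Analysis:
- Values: 1/12, 2/13, 3/14, 4/15, ... strictly increasing.
- Minimum is 1/12 (n=1); inf = 1/12 (attained).
- n/(n+11) = 1 - 11/(n+11) -> 1 from below as n -> infinity, and never equals 1.
- So sup = 1 (not attained).
Conclusion: sup(S) = 1, not attained in S.

1


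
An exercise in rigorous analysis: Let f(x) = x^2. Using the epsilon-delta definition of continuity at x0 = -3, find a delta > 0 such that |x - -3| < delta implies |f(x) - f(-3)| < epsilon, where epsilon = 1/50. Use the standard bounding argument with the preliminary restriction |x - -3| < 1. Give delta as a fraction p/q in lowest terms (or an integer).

Factor: |x^2 - (-3)^2| = |x - -3| * |x + -3|.
Impose |x - -3| < 1 first. Then |x + -3| = |(x - -3) + 2*(-3)| <= |x - -3| + 2*|-3| < 1 + 6 = 7.
So |x^2 - (-3)^2| < delta * 7.
We need delta * 7 <= 1/50, i.e. delta <= 1/50/7 = 1/350.
Since 1/350 < 1, this is tighter than 1; take delta = 1/350.
So delta = 1/350 works.

1/350


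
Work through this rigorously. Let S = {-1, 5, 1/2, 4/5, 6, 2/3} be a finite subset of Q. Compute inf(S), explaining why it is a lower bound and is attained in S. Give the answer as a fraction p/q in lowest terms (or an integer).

S is finite, so inf(S) = min(S).
Sorted increasing:
-1, 1/2, 2/3, 4/5, 5, 6
The extremum is -1.
For every x in S, x >= -1. And -1 is in S, so it is attained.
Therefore inf(S) = -1.

-1


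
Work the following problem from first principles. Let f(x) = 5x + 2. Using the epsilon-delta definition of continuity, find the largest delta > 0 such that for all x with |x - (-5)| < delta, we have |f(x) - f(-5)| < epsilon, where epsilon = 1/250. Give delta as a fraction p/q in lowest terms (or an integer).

We compute f(-5) = 5*(-5) + 2 = -23.
|f(x) - f(-5)| = |5x + 2 - (-23)| = |5(x - (-5))| = 5|x - (-5)|.
We need 5|x - (-5)| < 1/250, i.e. |x - (-5)| < 1/250 / 5 = 1/1250.
So any delta <= 1/1250 works. Conversely, if delta > 1/1250, then x = -5 + 1/1250 satisfies |x - (-5)| = 1/1250 < delta but |f(x) - f(-5)| = 5 * 1/1250 = 1/250, which is not < 1/250; so no larger delta works.
Hence the largest such delta is 1/1250.

1/1250


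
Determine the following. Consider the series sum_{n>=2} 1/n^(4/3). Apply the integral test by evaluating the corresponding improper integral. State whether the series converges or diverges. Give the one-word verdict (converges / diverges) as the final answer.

Let f(x) = x^(-4/3). Then f is positive, continuous, and decreasing on [2, infinity), so the integral test applies.
Compute the improper integral int_{2}^infinity f(x) dx:
  antiderivative F(x) = -3/x^(1/3).
  As x -> infinity, F(x) -> 0 (since p = 4/3 > 1).
  So int = F(infinity) - F(2) = 0 - (-3*2^(2/3)/2) = 3*2^(2/3)/2.
  Finite, so by the integral test, the series converges.

converges


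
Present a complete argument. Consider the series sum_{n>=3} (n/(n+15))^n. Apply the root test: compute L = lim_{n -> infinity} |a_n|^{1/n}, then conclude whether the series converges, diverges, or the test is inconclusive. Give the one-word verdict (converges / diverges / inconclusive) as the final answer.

Let a_n denote the general term. Form |a_n|^(1/n) and simplify:
|a_n|^(1/n) = n/(n + 15)
Take the limit as n -> infinity: L = 1.
Since L = 1, the root test is inconclusive. (In fact a_n = (n/(n+15))^n -> e^(-15) != 0, so the nth-term test shows divergence; but the root test itself gives no conclusion.)

inconclusive


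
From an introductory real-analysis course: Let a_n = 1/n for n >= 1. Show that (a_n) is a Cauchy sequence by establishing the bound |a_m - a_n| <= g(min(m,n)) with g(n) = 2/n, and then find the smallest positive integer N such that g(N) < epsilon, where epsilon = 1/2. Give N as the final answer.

For any m, n >= 1, by the triangle inequality:
|a_m - a_n| = |1/m - 1/n| <= 1/m + 1/n <= 2/min(m,n).
So g(n) = 2/n bounds the Cauchy difference. Since g(n) -> 0, (a_n) is Cauchy.
Now solve g(N) < 1/2: 2/N < 1/2 <=> N > 2 / (1/2) = 4.
The smallest integer strictly greater than 4 is N = 5.
Check: g(5) = 2/5 = 2/5 < 1/2; g(4) = 1/2 >= 1/2. So N = 5.

5


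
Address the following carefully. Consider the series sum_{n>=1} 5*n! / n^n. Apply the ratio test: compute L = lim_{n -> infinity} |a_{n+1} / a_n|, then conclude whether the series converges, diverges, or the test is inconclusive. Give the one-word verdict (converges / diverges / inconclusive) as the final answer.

Let a_n denote the general term. Form the ratio a_{n+1}/a_n and simplify:
a_{n+1}/a_n = (n/(n + 1))^n
Take the limit as n -> infinity: L = exp(-1).
Since L = exp(-1) < 1, the ratio test implies the series converges.

converges


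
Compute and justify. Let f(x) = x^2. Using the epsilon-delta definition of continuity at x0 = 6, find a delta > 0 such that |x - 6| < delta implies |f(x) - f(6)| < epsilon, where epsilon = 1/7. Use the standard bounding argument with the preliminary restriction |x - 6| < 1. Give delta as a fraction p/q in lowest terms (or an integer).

Factor: |x^2 - (6)^2| = |x - 6| * |x + 6|.
Impose |x - 6| < 1 first. Then |x + 6| = |(x - 6) + 2*(6)| <= |x - 6| + 2*|6| < 1 + 12 = 13.
So |x^2 - (6)^2| < delta * 13.
We need delta * 13 <= 1/7, i.e. delta <= 1/7/13 = 1/91.
Since 1/91 < 1, this is tighter than 1; take delta = 1/91.
So delta = 1/91 works.

1/91


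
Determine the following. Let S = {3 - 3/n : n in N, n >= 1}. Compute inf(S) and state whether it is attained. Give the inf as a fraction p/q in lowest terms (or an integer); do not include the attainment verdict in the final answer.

Analysis:
- Values: 0, 3/2, 2, 9/4, ... strictly increasing.
- Minimum is 0 (n=1); inf = 0 (attained).
- 3 - 3/n -> 3 from below; sup = 3, not attained.
Conclusion: inf(S) = 0, attained in S.

0


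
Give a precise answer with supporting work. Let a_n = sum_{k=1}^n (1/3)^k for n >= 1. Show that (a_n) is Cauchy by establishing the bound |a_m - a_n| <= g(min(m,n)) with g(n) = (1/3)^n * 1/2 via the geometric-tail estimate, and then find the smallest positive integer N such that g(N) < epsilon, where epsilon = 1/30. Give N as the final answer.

For m > n >= 1: |a_m - a_n| = sum_{k=n+1}^m (1/3)^k < sum_{k=n+1}^infinity (1/3)^k = (1/3)^(n+1) / (1 - 1/3) = (1/3)^n * (1/3) * (3/2) = (1/3)^n * 1/2.
So g(n) = (1/3)^n / 2. Since g(n) -> 0, (a_n) is Cauchy.
Now solve g(N) < 1/30: (1/3)^N / 2 < 1/30 <=> 3^N > 1 / (2 * 1/30) = 15.
Check powers of 3: 3^2 = 9 <= 15, 3^3 = 27 > 15.
So the smallest such N is 3. Check: g(3) = 1/(2 * 27) = 1/54 < 1/30.

3


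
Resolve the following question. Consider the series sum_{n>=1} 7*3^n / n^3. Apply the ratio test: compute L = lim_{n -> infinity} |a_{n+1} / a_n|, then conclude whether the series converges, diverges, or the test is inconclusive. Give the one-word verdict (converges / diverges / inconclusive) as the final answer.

Let a_n denote the general term. Form the ratio a_{n+1}/a_n and simplify:
a_{n+1}/a_n = 3*n^3/(n + 1)^3
Take the limit as n -> infinity: L = 3.
Since L = 3 > 1 (or L = infinity), the ratio test implies the series diverges.

diverges


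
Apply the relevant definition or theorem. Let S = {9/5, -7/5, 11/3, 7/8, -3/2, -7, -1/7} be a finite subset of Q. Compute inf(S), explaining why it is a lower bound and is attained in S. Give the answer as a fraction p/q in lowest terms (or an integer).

S is finite, so inf(S) = min(S).
Sorted increasing:
-7, -3/2, -7/5, -1/7, 7/8, 9/5, 11/3
The extremum is -7.
For every x in S, x >= -7. And -7 is in S, so it is attained.
Therefore inf(S) = -7.

-7


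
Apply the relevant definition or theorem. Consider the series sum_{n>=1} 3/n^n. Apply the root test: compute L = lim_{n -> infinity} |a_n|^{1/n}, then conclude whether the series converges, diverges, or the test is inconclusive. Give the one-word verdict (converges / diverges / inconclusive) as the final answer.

Let a_n denote the general term. Form |a_n|^(1/n) and simplify:
|a_n|^(1/n) = 3^(1/n)/n
Take the limit as n -> infinity: L = 0.
Since L = 0 < 1, the root test implies convergence.

converges


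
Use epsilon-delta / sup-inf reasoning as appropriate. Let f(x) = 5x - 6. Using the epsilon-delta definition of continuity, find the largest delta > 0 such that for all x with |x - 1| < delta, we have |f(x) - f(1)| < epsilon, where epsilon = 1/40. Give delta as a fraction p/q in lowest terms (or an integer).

We compute f(1) = 5*(1) - 6 = -1.
|f(x) - f(1)| = |5x - 6 - (-1)| = |5(x - 1)| = 5|x - 1|.
We need 5|x - 1| < 1/40, i.e. |x - 1| < 1/40 / 5 = 1/200.
So any delta <= 1/200 works. Conversely, if delta > 1/200, then x = 1 + 1/200 satisfies |x - 1| = 1/200 < delta but |f(x) - f(1)| = 5 * 1/200 = 1/40, which is not < 1/40; so no larger delta works.
Hence the largest such delta is 1/200.

1/200


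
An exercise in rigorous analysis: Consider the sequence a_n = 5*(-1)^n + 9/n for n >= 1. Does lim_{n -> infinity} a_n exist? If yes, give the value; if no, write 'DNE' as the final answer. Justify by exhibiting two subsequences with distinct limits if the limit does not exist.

Examine the behaviour of a_n along subsequences.
a_{2k} = 5 + 9/(2k) -> 5. a_{2k+1} = -5 + 9/(2k+1) -> -5.
Since these two subsequential limits are 5 and -5, distinct, the full sequence cannot converge (a convergent sequence has all subsequences tending to the same limit). So lim a_n does not exist.

DNE


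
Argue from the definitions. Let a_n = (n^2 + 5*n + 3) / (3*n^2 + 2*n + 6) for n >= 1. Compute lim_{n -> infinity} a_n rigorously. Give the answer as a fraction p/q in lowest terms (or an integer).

Divide numerator and denominator by n^2, the highest power:
numerator / n^2 = 1 + 5/n + 3/n^2
denominator / n^2 = 3 + 2/n + 6/n^2
As n -> infinity, all terms of the form c/n^k (k >= 1) tend to 0.
So numerator / n^2 -> 1 and denominator / n^2 -> 3.
Therefore lim a_n = 1/3.

1/3


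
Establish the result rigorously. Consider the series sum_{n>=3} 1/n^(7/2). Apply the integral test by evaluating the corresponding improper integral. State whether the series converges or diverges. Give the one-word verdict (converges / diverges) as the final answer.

Let f(x) = x^(-7/2). Then f is positive, continuous, and decreasing on [3, infinity), so the integral test applies.
Compute the improper integral int_{3}^infinity f(x) dx:
  antiderivative F(x) = -2/(5*x^(5/2)).
  As x -> infinity, F(x) -> 0 (since p = 7/2 > 1).
  So int = F(infinity) - F(3) = 0 - (-2*sqrt(3)/135) = 2*sqrt(3)/135.
  Finite, so by the integral test, the series converges.

converges


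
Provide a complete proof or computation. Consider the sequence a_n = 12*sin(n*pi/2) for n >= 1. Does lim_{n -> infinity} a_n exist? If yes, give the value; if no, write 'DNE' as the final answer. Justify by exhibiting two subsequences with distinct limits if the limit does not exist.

Examine the behaviour of a_n along subsequences.
a_{4k+1} = 12*sin(pi/2 + 2k*pi) = 12 -> 12. a_{4k+3} = 12*sin(3pi/2 + 2k*pi) = -12 -> -12.
Since these two subsequential limits are 12 and -12, distinct, the full sequence cannot converge (a convergent sequence has all subsequences tending to the same limit). So lim a_n does not exist.

DNE


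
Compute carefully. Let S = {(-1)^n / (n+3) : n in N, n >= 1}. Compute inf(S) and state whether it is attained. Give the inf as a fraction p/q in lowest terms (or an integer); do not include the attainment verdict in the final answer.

Analysis:
- Values: -1/4, 1/5, -1/6, 1/7, -1/8, ...
- Positive terms (even n): 1/(2+3), 1/(4+3), ... decreasing -> max = 1/5 (n=2).
- Negative terms (odd n): -1/(1+3), -1/(3+3), ... increasing -> min = -1/4 (n=1).
- So sup = 1/5 (attained at n=2); inf = -1/4 (attained at n=1).
Conclusion: inf(S) = -1/4, attained in S.

-1/4


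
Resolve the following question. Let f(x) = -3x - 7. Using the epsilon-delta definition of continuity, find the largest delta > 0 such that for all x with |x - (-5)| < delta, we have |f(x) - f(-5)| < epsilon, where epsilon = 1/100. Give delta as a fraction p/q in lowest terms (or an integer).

We compute f(-5) = -3*(-5) - 7 = 8.
|f(x) - f(-5)| = |-3x - 7 - (8)| = |-3(x - (-5))| = 3|x - (-5)|.
We need 3|x - (-5)| < 1/100, i.e. |x - (-5)| < 1/100 / 3 = 1/300.
So any delta <= 1/300 works. Conversely, if delta > 1/300, then x = -5 + 1/300 satisfies |x - (-5)| = 1/300 < delta but |f(x) - f(-5)| = 3 * 1/300 = 1/100, which is not < 1/100; so no larger delta works.
Hence the largest such delta is 1/300.

1/300


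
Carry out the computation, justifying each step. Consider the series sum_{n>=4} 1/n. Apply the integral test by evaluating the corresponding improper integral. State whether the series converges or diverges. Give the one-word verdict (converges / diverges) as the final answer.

Let f(x) = 1/x. Then f is positive, continuous, and decreasing on [4, infinity), so the integral test applies.
Compute the improper integral int_{4}^infinity f(x) dx:
  antiderivative F(x) = log(x).
  As x -> infinity, log(x) -> infinity.
  So int = infinity - log(4) = infinity. By the integral test, the series diverges.

diverges


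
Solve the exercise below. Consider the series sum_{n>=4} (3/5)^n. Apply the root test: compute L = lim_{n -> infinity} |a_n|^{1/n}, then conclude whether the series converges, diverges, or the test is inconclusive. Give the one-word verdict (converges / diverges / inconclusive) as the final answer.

Let a_n denote the general term. Form |a_n|^(1/n) and simplify:
|a_n|^(1/n) = 3/5
Take the limit as n -> infinity: L = 3/5.
Since L = 3/5 < 1, the root test implies convergence.

converges


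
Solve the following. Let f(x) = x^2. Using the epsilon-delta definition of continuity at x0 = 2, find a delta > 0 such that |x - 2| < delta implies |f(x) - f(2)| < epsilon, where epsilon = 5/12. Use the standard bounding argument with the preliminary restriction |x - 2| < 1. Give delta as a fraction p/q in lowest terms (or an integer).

Factor: |x^2 - (2)^2| = |x - 2| * |x + 2|.
Impose |x - 2| < 1 first. Then |x + 2| = |(x - 2) + 2*(2)| <= |x - 2| + 2*|2| < 1 + 4 = 5.
So |x^2 - (2)^2| < delta * 5.
We need delta * 5 <= 5/12, i.e. delta <= 5/12/5 = 1/12.
Since 1/12 < 1, this is tighter than 1; take delta = 1/12.
So delta = 1/12 works.

1/12


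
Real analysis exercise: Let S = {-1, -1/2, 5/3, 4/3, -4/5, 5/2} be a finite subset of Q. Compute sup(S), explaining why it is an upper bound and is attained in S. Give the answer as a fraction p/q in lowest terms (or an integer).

S is finite, so sup(S) = max(S).
Sorted decreasing:
5/2, 5/3, 4/3, -1/2, -4/5, -1
The extremum is 5/2.
For every x in S, x <= 5/2. And 5/2 is in S, so it is attained.
Therefore sup(S) = 5/2.

5/2


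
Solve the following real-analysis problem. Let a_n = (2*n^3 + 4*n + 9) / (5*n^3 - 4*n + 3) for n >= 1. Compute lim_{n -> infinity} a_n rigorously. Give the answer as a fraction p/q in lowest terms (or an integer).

Divide numerator and denominator by n^3, the highest power:
numerator / n^3 = 2 + 4/n^2 + 9/n^3
denominator / n^3 = 5 - 4/n^2 + 3/n^3
As n -> infinity, all terms of the form c/n^k (k >= 1) tend to 0.
So numerator / n^3 -> 2 and denominator / n^3 -> 5.
Therefore lim a_n = 2/5.

2/5


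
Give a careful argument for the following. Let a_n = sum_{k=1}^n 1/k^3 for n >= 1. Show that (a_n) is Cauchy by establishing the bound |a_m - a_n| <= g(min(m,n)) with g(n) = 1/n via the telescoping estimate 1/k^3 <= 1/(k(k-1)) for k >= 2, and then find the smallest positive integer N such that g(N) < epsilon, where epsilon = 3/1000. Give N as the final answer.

For m > n >= 1: |a_m - a_n| = sum_{k=n+1}^m 1/k^3.
Use 1/k^3 <= 1/(k(k-1)) = 1/(k-1) - 1/k for k >= 2 (which holds since k^3 >= k^2 >= k(k-1) for k >= 2):
sum_{k=n+1}^m 1/k^3 <= sum_{k=n+1}^m (1/(k-1) - 1/k) = 1/n - 1/m <= 1/n.
By symmetry the same bound holds with n,m swapped, so |a_m - a_n| <= 1/min(m,n) = g(min(m,n)). Since g(n) -> 0, (a_n) is Cauchy.
Now solve g(N) < 3/1000: 1/N < 3/1000 <=> N > 1/(3/1000) = 1000/3.
The smallest integer strictly greater than 1000/3 is N = 334.
Check: g(334) = 1/334 < 3/1000; g(333) = 1/333 >= 3/1000. So N = 334.

334


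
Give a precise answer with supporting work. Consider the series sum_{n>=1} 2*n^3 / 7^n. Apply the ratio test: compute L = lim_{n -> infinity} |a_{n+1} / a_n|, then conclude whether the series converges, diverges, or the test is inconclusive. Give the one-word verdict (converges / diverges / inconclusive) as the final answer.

Let a_n denote the general term. Form the ratio a_{n+1}/a_n and simplify:
a_{n+1}/a_n = (n + 1)^3/(7*n^3)
Take the limit as n -> infinity: L = 1/7.
Since L = 1/7 < 1, the ratio test implies the series converges.

converges


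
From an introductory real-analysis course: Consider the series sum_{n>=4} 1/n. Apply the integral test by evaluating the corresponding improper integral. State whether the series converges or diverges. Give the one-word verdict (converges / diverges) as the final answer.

Let f(x) = 1/x. Then f is positive, continuous, and decreasing on [4, infinity), so the integral test applies.
Compute the improper integral int_{4}^infinity f(x) dx:
  antiderivative F(x) = log(x).
  As x -> infinity, log(x) -> infinity.
  So int = infinity - log(4) = infinity. By the integral test, the series diverges.

diverges


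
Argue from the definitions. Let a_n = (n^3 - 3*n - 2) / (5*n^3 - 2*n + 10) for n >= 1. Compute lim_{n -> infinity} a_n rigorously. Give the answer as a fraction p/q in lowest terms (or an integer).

Divide numerator and denominator by n^3, the highest power:
numerator / n^3 = 1 - 3/n^2 - 2/n^3
denominator / n^3 = 5 - 2/n^2 + 10/n^3
As n -> infinity, all terms of the form c/n^k (k >= 1) tend to 0.
So numerator / n^3 -> 1 and denominator / n^3 -> 5.
Therefore lim a_n = 1/5.

1/5


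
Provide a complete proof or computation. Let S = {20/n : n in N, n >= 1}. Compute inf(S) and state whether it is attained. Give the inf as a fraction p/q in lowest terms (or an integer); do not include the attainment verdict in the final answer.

Analysis:
- Values: 20, 10, 20/3, 5, ... strictly decreasing.
- The maximum is 20 (n=1); sup = 20 (attained).
- The set is bounded below by 0; 20/n -> 0 so 0 is the greatest lower bound.
- 0 is not in the set, so inf = 0 is not attained.
Conclusion: inf(S) = 0, not attained in S.

0


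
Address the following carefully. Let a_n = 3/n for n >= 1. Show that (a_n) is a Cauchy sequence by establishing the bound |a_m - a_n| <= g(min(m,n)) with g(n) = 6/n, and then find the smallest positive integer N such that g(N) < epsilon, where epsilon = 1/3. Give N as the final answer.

For any m, n >= 1, by the triangle inequality:
|a_m - a_n| = |3/m - 3/n| <= 3*1/m + 3*1/n <= 6/min(m,n).
So g(n) = 6/n bounds the Cauchy difference. Since g(n) -> 0, (a_n) is Cauchy.
Now solve g(N) < 1/3: 6/N < 1/3 <=> N > 6 / (1/3) = 18.
The smallest integer strictly greater than 18 is N = 19.
Check: g(19) = 6/19 = 6/19 < 1/3; g(18) = 1/3 >= 1/3. So N = 19.

19


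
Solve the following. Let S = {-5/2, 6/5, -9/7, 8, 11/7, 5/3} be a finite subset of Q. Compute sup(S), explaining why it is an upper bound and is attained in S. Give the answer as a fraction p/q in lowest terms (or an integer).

S is finite, so sup(S) = max(S).
Sorted decreasing:
8, 5/3, 11/7, 6/5, -9/7, -5/2
The extremum is 8.
For every x in S, x <= 8. And 8 is in S, so it is attained.
Therefore sup(S) = 8.

8


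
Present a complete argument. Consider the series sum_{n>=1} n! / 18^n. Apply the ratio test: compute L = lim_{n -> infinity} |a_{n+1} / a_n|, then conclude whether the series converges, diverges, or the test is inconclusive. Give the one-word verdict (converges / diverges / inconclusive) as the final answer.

Let a_n denote the general term. Form the ratio a_{n+1}/a_n and simplify:
a_{n+1}/a_n = n/18 + 1/18
Take the limit as n -> infinity: L = infinity.
Since L = infinity > 1 (or L = infinity), the ratio test implies the series diverges.

diverges


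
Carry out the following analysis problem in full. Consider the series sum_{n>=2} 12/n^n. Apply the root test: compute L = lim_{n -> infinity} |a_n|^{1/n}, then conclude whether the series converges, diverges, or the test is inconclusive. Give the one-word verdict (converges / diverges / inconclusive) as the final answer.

Let a_n denote the general term. Form |a_n|^(1/n) and simplify:
|a_n|^(1/n) = 12^(1/n)/n
Take the limit as n -> infinity: L = 0.
Since L = 0 < 1, the root test implies convergence.

converges


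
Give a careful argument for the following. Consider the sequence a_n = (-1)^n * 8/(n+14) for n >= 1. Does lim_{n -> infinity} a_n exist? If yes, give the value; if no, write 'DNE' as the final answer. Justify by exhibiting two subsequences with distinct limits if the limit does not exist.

Examine the behaviour of a_n along subsequences.
Even-n subsequence a_{2k} = 8/(2k+14) -> 0. Odd-n subsequence a_{2k+1} = -8/(2k+15) -> 0. Both tend to 0, which suggests the limit is 0; verify directly.
|a_n - 0| = 8/(n+14) < 8/n for every n >= 1.
Given epsilon > 0, choose a positive integer N > 8/epsilon. Then for all n >= N, |a_n| < 8/n <= 8/N < epsilon.
So by the definition of the limit, lim a_n exists and equals 0.

0


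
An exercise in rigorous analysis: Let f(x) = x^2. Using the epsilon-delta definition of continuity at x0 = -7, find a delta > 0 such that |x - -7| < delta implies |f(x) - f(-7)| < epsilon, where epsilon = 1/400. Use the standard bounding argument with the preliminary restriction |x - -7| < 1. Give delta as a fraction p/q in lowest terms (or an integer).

Factor: |x^2 - (-7)^2| = |x - -7| * |x + -7|.
Impose |x - -7| < 1 first. Then |x + -7| = |(x - -7) + 2*(-7)| <= |x - -7| + 2*|-7| < 1 + 14 = 15.
So |x^2 - (-7)^2| < delta * 15.
We need delta * 15 <= 1/400, i.e. delta <= 1/400/15 = 1/6000.
Since 1/6000 < 1, this is tighter than 1; take delta = 1/6000.
So delta = 1/6000 works.

1/6000


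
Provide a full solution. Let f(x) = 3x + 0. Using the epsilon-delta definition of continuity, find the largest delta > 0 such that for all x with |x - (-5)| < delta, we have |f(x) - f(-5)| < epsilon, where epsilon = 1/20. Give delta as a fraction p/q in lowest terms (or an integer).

We compute f(-5) = 3*(-5) + 0 = -15.
|f(x) - f(-5)| = |3x + 0 - (-15)| = |3(x - (-5))| = 3|x - (-5)|.
We need 3|x - (-5)| < 1/20, i.e. |x - (-5)| < 1/20 / 3 = 1/60.
So any delta <= 1/60 works. Conversely, if delta > 1/60, then x = -5 + 1/60 satisfies |x - (-5)| = 1/60 < delta but |f(x) - f(-5)| = 3 * 1/60 = 1/20, which is not < 1/20; so no larger delta works.
Hence the largest such delta is 1/60.

1/60


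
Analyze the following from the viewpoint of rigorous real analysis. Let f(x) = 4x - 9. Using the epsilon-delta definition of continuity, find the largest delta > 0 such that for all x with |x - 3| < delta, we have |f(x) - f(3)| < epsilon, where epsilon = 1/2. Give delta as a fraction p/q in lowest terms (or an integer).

We compute f(3) = 4*(3) - 9 = 3.
|f(x) - f(3)| = |4x - 9 - (3)| = |4(x - 3)| = 4|x - 3|.
We need 4|x - 3| < 1/2, i.e. |x - 3| < 1/2 / 4 = 1/8.
So any delta <= 1/8 works. Conversely, if delta > 1/8, then x = 3 + 1/8 satisfies |x - 3| = 1/8 < delta but |f(x) - f(3)| = 4 * 1/8 = 1/2, which is not < 1/2; so no larger delta works.
Hence the largest such delta is 1/8.

1/8


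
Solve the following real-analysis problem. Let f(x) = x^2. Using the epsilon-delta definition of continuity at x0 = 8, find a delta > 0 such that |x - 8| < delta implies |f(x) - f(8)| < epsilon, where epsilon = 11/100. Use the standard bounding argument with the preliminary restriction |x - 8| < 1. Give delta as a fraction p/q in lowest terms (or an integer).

Factor: |x^2 - (8)^2| = |x - 8| * |x + 8|.
Impose |x - 8| < 1 first. Then |x + 8| = |(x - 8) + 2*(8)| <= |x - 8| + 2*|8| < 1 + 16 = 17.
So |x^2 - (8)^2| < delta * 17.
We need delta * 17 <= 11/100, i.e. delta <= 11/100/17 = 11/1700.
Since 11/1700 < 1, this is tighter than 1; take delta = 11/1700.
So delta = 11/1700 works.

11/1700


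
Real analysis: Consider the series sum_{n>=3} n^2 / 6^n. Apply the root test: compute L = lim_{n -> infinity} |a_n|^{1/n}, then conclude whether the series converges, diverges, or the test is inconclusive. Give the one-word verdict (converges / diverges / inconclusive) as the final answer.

Let a_n denote the general term. Form |a_n|^(1/n) and simplify:
|a_n|^(1/n) = n^(2/n)/6
Take the limit as n -> infinity: L = 1/6.
Since L = 1/6 < 1, the root test implies convergence.

converges


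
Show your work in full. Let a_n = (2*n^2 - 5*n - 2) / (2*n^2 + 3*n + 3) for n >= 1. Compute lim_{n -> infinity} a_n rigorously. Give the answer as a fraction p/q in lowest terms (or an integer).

Divide numerator and denominator by n^2, the highest power:
numerator / n^2 = 2 - 5/n - 2/n^2
denominator / n^2 = 2 + 3/n + 3/n^2
As n -> infinity, all terms of the form c/n^k (k >= 1) tend to 0.
So numerator / n^2 -> 2 and denominator / n^2 -> 2.
Therefore lim a_n = 1.

1


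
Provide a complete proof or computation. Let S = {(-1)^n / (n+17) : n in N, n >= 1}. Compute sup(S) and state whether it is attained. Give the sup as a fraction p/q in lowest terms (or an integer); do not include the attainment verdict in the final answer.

Analysis:
- Values: -1/18, 1/19, -1/20, 1/21, -1/22, ...
- Positive terms (even n): 1/(2+17), 1/(4+17), ... decreasing -> max = 1/19 (n=2).
- Negative terms (odd n): -1/(1+17), -1/(3+17), ... increasing -> min = -1/18 (n=1).
- So sup = 1/19 (attained at n=2); inf = -1/18 (attained at n=1).
Conclusion: sup(S) = 1/19, attained in S.

1/19


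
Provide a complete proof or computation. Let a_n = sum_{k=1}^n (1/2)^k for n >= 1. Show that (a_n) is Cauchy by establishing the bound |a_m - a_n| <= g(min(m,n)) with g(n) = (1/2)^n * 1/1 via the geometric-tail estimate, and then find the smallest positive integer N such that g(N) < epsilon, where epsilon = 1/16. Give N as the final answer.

For m > n >= 1: |a_m - a_n| = sum_{k=n+1}^m (1/2)^k < sum_{k=n+1}^infinity (1/2)^k = (1/2)^(n+1) / (1 - 1/2) = (1/2)^n * (1/2) * (2/1) = (1/2)^n * 1/1.
So g(n) = (1/2)^n / 1. Since g(n) -> 0, (a_n) is Cauchy.
Now solve g(N) < 1/16: (1/2)^N / 1 < 1/16 <=> 2^N > 1 / (1 * 1/16) = 16.
Check powers of 2: 2^4 = 16 <= 16, 2^5 = 32 > 16.
So the smallest such N is 5. Check: g(5) = 1/(1 * 32) = 1/32 < 1/16.

5


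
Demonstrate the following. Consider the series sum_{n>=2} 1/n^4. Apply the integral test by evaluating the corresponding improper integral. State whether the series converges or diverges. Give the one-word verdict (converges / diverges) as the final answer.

Let f(x) = x^(-4). Then f is positive, continuous, and decreasing on [2, infinity), so the integral test applies.
Compute the improper integral int_{2}^infinity f(x) dx:
  antiderivative F(x) = -1/(3*x^3).
  As x -> infinity, F(x) -> 0 (since p = 4 > 1).
  So int = F(infinity) - F(2) = 0 - (-1/24) = 1/24.
  Finite, so by the integral test, the series converges.

converges


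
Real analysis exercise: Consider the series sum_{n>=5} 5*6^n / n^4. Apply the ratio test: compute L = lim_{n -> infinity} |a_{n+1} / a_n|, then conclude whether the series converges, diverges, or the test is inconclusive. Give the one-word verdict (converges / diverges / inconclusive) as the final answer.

Let a_n denote the general term. Form the ratio a_{n+1}/a_n and simplify:
a_{n+1}/a_n = 6*n^4/(n + 1)^4
Take the limit as n -> infinity: L = 6.
Since L = 6 > 1 (or L = infinity), the ratio test implies the series diverges.

diverges


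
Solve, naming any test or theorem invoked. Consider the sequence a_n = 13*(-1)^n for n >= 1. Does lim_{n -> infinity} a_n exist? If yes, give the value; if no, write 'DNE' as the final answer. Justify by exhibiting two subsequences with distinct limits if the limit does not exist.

Examine the behaviour of a_n along subsequences.
Even-n subsequence a_{2k} = 13 -> 13. Odd-n subsequence a_{2k+1} = -13 -> -13.
Since these two subsequential limits are 13 and -13, distinct, the full sequence cannot converge (a convergent sequence has all subsequences tending to the same limit). So lim a_n does not exist.

DNE
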